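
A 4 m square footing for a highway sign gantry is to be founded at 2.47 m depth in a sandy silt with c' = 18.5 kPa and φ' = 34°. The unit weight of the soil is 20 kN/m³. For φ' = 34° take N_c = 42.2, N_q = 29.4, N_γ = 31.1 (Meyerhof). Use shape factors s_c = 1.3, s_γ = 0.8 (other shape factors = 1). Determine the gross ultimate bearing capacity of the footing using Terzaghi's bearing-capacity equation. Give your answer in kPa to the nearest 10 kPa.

q_ult ≈ 3460 kPa

Effective surcharge at the founding depth q = γ·D_f = 20 × 2.47 = 49.4 kPa.
q_ult = c·N_c·s_c + q·N_q + 0.5·γ·B·N_γ·s_γ
     = 18.5 × 42.2 × 1.3 + 49.4 × 29.4 + 0.5 × 20 × 4 × 31.1 × 0.8
     = 1014.9 + 1452.4 + 995.2 = 3462.5 kPa.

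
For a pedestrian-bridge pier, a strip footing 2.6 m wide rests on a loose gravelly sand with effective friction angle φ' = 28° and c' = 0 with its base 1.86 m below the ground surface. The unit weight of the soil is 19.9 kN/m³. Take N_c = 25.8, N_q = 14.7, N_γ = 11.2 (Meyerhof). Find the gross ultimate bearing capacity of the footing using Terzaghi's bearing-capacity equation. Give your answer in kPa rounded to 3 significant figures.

q_ult ≈ 834 kPa

Overburden at base level: q = 19.9 × 1.86 = 37.014 kPa.
Surcharge term q·N_q = 37.014 × 14.7 = 544.11 kPa; self-weight term 0.5·γ·B·N_γ = 0.5 × 19.9 × 2.6 × 11.2 = 289.74 kPa.
q_ult = 544.11 + 289.74 = 833.85 kPa.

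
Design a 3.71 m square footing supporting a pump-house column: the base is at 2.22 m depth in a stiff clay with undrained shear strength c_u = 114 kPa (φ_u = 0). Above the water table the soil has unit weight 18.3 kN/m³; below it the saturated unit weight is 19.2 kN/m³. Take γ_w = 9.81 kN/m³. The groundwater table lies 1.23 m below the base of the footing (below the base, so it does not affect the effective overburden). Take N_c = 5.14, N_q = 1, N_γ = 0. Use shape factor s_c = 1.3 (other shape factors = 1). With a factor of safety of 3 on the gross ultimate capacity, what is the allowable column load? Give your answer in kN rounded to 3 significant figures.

P_all ≈ 3680 kN

q = γ·D_f = 18.3 × 2.22 = 40.626 kPa.
c·N_c·s_c = 114 × 5.14 × 1.3 = 761.75 kPa
q·N_q = 40.626 × 1 = 40.626 kPa
q_ult = 761.75 + 40.626 = 802.37 kPa.
Gross allowable pressure q_all = 802.37 / 3 = 267.46 kPa.
Footing area = 13.7641 m², so allowable column load = 267.46 × 13.7641 = 3681.3 kN.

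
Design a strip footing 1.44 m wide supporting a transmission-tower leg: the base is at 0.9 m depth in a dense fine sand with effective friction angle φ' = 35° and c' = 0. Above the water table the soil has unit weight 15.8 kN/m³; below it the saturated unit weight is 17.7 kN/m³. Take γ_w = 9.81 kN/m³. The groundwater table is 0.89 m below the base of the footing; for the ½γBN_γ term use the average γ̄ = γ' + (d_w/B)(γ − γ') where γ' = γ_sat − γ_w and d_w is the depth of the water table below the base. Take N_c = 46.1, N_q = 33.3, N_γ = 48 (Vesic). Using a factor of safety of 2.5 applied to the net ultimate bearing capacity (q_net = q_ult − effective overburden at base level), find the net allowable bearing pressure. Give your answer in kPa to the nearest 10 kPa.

Effective surcharge at the founding depth q = γ·D_f = 15.8 × 0.9 = 14.22 kPa.
With d_w = 0.89 m < B, γ̄ = 7.89 + (0.89/1.44) × (15.8 − 7.89) = 12.779 kN/m³.
q_ult = q·N_q + 0.5·γ·B·N_γ
     = 14.22 × 33.3 + 0.5 × 12.779 × 1.44 × 48
     = 473.53 + 441.64 = 915.16 kPa.
Net ultimate: q_net = 915.16 − 14.22 = 900.94 kPa.
q_all(net) = 900.94 / 2.5 = 360.38 kPa.

q_all(net) ≈ 360 kPa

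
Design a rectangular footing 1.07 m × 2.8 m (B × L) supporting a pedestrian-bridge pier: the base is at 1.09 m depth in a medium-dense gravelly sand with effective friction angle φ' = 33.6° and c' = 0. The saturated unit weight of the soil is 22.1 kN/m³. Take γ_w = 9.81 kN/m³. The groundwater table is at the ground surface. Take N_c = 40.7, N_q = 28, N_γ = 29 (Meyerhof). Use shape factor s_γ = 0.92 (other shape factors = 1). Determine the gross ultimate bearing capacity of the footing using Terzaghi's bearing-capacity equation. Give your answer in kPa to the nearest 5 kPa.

γ' = 22.1 − 9.81 = 12.29 kN/m³ (submerged throughout). q = 12.29 × 1.09 = 13.396 kPa; the same γ' applies in the ½γBN_γ term.
q·N_q = 13.396 × 28 = 375.09 kPa
0.5·γ·B·N_γ·s_γ = 0.5 × 12.29 × 1.07 × 29 × 0.92 = 175.43 kPa
q_ult = 375.09 + 175.43 = 550.52 kPa.

q_ult ≈ 550 kPa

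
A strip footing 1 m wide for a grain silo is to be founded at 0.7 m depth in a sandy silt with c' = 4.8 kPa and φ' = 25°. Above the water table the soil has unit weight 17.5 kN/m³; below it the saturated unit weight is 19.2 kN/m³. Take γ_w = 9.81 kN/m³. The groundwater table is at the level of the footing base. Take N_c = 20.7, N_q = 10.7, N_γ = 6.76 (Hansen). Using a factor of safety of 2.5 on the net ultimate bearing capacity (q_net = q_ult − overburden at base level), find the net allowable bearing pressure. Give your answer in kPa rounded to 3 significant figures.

q_all(net) ≈ 100 kPa

Effective surcharge at the founding depth q = γ·D_f = 17.5 × 0.7 = 12.25 kPa.
The water table coincides with the base, so in the self-weight term γ → γ' = 9.39 kN/m³.
q_ult = c·N_c + q·N_q + 0.5·γ·B·N_γ
     = 4.8 × 20.7 + 12.25 × 10.7 + 0.5 × 9.39 × 1 × 6.76
     = 99.36 + 131.07 + 31.738 = 262.17 kPa.
q_net = 262.17 − 12.25 = 249.92 kPa.
q_all(net) = 249.92 / 2.5 = 99.969 kPa.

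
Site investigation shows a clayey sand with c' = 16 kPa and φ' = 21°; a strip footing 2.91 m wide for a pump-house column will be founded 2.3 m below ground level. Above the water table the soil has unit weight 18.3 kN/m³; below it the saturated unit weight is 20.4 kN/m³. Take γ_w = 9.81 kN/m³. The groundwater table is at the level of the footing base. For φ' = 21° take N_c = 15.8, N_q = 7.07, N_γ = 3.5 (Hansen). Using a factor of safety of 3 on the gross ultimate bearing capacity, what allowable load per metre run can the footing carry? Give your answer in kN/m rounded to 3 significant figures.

≈ 586 kN/m

Overburden at base level: q = 18.3 × 2.3 = 42.09 kPa.
Below the base the soil is submerged, so the ½γBN_γ term uses γ' = 20.4 − 9.81 = 10.59 kN/m³.
Cohesion term c·N_c = 16 × 15.8 = 252.8 kPa; surcharge term q·N_q = 42.09 × 7.07 = 297.58 kPa; self-weight term 0.5·γ·B·N_γ = 0.5 × 10.59 × 2.91 × 3.5 = 53.93 kPa.
q_ult = 252.8 + 297.58 + 53.93 = 604.31 kPa.
Gross allowable pressure q_all = 604.31 / 3 = 201.44 kPa.
Allowable wall load = q_all × B = 201.44 × 2.91 = 586.18 kN per metre run.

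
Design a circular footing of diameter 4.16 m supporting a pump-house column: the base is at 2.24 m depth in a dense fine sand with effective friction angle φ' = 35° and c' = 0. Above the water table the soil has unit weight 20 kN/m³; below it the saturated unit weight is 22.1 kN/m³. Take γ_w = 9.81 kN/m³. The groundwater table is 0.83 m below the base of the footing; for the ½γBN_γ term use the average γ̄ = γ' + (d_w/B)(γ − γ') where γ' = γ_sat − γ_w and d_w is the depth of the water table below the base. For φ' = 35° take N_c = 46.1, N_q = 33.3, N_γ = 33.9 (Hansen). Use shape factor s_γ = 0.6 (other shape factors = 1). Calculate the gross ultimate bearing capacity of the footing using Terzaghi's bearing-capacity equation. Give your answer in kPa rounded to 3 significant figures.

Effective surcharge at the founding depth q = γ·D_f = 20 × 2.24 = 44.8 kPa.
With d_w = 0.83 m < B, γ̄ = 12.29 + (0.83/4.16) × (20 − 12.29) = 13.828 kN/m³.
q_ult = q·N_q + 0.5·γ·B·N_γ·s_γ
     = 44.8 × 33.3 + 0.5 × 13.828 × 4.16 × 33.9 × 0.6
     = 1491.8 + 585.04 = 2076.9 kPa.

q_ult ≈ 2080 kPa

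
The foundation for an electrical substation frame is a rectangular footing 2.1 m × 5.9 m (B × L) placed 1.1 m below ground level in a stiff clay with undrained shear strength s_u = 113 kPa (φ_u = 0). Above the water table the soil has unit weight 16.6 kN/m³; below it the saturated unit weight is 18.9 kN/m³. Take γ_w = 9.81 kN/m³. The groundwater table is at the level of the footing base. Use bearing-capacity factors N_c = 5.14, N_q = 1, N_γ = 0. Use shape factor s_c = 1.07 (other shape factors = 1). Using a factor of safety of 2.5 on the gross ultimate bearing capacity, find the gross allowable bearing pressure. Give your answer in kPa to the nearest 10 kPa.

q_all ≈ 260 kPa

q = γ·D_f = 16.6 × 1.1 = 18.26 kPa.
c·N_c·s_c = 113 × 5.14 × 1.07 = 621.48 kPa
q·N_q = 18.26 × 1 = 18.26 kPa
q_ult = 621.48 + 18.26 = 639.74 kPa.
q_all = 639.74 / 2.5 = 255.89 kPa.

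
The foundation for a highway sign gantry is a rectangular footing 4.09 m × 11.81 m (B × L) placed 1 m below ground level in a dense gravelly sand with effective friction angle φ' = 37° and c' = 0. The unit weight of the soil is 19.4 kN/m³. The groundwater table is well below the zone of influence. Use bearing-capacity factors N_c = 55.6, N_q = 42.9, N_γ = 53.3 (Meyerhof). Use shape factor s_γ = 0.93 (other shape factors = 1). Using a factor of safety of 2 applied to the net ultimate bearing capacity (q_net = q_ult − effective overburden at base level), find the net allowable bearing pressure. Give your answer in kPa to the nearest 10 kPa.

q_all(net) ≈ 1390 kPa

Effective surcharge at the founding depth q = γ·D_f = 19.4 × 1 = 19.4 kPa.
q_ult = q·N_q + 0.5·γ·B·N_γ·s_γ
     = 19.4 × 42.9 + 0.5 × 19.4 × 4.09 × 53.3 × 0.93
     = 832.26 + 1966.6 = 2798.8 kPa.
Net ultimate: q_net = 2798.8 − 19.4 = 2779.4 kPa.
q_all(net) = 2779.4 / 2 = 1389.7 kPa.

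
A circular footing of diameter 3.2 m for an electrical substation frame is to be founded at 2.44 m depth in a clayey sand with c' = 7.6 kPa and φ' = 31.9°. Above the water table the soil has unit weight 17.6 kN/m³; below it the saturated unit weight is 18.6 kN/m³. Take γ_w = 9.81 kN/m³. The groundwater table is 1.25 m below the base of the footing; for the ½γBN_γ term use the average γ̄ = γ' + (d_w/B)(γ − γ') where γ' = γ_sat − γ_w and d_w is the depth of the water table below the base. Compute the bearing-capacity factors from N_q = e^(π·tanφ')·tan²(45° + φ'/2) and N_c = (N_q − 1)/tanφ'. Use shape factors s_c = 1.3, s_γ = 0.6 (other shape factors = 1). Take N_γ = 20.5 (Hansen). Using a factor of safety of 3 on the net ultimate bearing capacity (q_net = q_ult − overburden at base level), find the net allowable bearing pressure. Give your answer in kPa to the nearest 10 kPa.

q_all(net) ≈ 510 kPa

N_q = e^(π·tan31.9°)·tan²(60.95°) = 22.91; N_c = (N_q − 1)/tanφ' = 35.19.
q = γ·D_f = 17.6 × 2.44 = 42.944 kPa.
γ' = 8.79 kN/m³; averaging over the depth B below the base, γ̄ = γ' + (d_w/B)(γ − γ') = 12.231 kN/m³.
c·N_c·s_c = 7.6 × 35.194 × 1.3 = 347.72 kPa
q·N_q = 42.944 × 22.907 = 983.7 kPa
0.5·γ·B·N_γ·s_γ = 0.5 × 12.231 × 3.2 × 20.5 × 0.6 = 240.71 kPa
q_ult = 347.72 + 983.7 + 240.71 = 1572.1 kPa.
q_net = 1572.1 − 42.944 = 1529.2 kPa.
q_all(net) = 1529.2 / 3 = 509.73 kPa.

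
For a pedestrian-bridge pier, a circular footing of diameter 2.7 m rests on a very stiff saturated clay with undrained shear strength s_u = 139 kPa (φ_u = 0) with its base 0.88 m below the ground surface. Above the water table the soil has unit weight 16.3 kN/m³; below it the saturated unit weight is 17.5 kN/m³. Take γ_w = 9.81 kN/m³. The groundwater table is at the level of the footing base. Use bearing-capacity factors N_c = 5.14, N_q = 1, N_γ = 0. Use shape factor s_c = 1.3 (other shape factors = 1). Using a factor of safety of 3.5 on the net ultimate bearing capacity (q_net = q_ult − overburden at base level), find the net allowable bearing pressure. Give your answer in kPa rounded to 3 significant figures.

q_all(net) ≈ 265 kPa

Effective surcharge at the founding depth q = γ·D_f = 16.3 × 0.88 = 14.344 kPa.
q_ult = c·N_c·s_c + q·N_q
     = 139 × 5.14 × 1.3 + 14.344 × 1
     = 928.8 + 14.344 = 943.14 kPa.
q_net = 943.14 − 14.344 = 928.8 kPa.
q_all(net) = 928.8 / 3.5 = 265.37 kPa.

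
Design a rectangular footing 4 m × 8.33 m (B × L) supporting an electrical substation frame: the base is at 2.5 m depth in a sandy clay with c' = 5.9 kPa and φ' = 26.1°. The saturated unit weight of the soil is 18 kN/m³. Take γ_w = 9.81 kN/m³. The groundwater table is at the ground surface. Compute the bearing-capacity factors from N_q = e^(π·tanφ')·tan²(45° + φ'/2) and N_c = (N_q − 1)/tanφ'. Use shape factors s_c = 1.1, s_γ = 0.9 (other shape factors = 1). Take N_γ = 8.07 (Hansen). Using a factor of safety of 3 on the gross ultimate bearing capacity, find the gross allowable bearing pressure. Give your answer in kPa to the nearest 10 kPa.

q_all ≈ 170 kPa

N_q = e^(π·tan26.1°)·tan²(58.05°) = 11.98; N_c = (N_q − 1)/tanφ' = 22.42.
γ' = 18 − 9.81 = 8.19 kN/m³ (submerged throughout). q = 8.19 × 2.5 = 20.475 kPa; the same γ' applies in the ½γBN_γ term.
c·N_c·s_c = 5.9 × 22.416 × 1.1 = 145.48 kPa
q·N_q = 20.475 × 11.981 = 245.32 kPa
0.5·γ·B·N_γ·s_γ = 0.5 × 8.19 × 4 × 8.07 × 0.9 = 118.97 kPa
q_ult = 145.48 + 245.32 + 118.97 = 509.77 kPa.
q_all = 509.77 / 3 = 169.92 kPa.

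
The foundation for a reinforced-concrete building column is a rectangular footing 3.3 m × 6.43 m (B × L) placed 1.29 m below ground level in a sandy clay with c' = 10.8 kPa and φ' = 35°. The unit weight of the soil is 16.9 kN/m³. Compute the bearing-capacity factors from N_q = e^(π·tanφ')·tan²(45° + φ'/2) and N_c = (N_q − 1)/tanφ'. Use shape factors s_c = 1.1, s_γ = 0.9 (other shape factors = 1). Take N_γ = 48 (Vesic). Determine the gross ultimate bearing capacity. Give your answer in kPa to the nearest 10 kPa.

tan35° = 0.7002, so N_q = e^(π×0.7002)·tan²(62.5°) = 9.023 × 3.69 = 33.3.
N_c = (33.3 − 1)/tan35° = 46.12.
q = γ·D_f = 16.9 × 1.29 = 21.801 kPa.
c·N_c·s_c = 10.8 × 46.124 × 1.1 = 547.95 kPa
q·N_q = 21.801 × 33.296 = 725.89 kPa
0.5·γ·B·N_γ·s_γ = 0.5 × 16.9 × 3.3 × 48 × 0.9 = 1204.6 kPa
q_ult = 547.95 + 725.89 + 1204.6 = 2478.5 kPa.

q_ult ≈ 2480 kPa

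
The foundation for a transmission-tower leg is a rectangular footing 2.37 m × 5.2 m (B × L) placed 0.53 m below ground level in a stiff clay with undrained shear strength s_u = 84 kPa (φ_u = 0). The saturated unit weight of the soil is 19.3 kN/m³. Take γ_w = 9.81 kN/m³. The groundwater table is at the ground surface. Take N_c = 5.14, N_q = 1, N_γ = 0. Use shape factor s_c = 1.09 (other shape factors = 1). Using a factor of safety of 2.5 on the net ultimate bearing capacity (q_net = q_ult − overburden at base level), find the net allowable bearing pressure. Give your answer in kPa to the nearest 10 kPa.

q_all(net) ≈ 190 kPa

Water table at ground surface, so effective unit weight γ' = 19.3 − 9.81 = 9.49 kN/m³ is used throughout; overburden q = 9.49 × 0.53 = 5.0297 kPa.
Cohesion term c·N_c·s_c = 84 × 5.14 × 1.09 = 470.62 kPa; surcharge term q·N_q = 5.0297 × 1 = 5.0297 kPa.
q_ult = 470.62 + 5.0297 = 475.65 kPa.
q_net = 475.65 − 5.0297 = 470.62 kPa.
q_all(net) = 470.62 / 2.5 = 188.25 kPa.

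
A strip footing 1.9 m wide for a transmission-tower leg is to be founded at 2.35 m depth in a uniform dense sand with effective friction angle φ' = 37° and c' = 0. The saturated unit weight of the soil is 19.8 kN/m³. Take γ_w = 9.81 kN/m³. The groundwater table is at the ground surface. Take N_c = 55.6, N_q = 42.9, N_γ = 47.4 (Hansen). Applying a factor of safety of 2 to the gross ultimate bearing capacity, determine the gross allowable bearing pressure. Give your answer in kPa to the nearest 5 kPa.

Water table at ground surface, so effective unit weight γ' = 19.8 − 9.81 = 9.99 kN/m³ is used throughout; overburden q = 9.99 × 2.35 = 23.477 kPa; the same γ' applies in the ½γBN_γ term.
Surcharge term q·N_q = 23.477 × 42.9 = 1007.1 kPa; self-weight term 0.5·γ·B·N_γ = 0.5 × 9.99 × 1.9 × 47.4 = 449.85 kPa.
q_ult = 1007.1 + 449.85 = 1457 kPa.
q_all = q_ult / FS = 1457 / 2 = 728.5 kPa.

q_all ≈ 730 kPa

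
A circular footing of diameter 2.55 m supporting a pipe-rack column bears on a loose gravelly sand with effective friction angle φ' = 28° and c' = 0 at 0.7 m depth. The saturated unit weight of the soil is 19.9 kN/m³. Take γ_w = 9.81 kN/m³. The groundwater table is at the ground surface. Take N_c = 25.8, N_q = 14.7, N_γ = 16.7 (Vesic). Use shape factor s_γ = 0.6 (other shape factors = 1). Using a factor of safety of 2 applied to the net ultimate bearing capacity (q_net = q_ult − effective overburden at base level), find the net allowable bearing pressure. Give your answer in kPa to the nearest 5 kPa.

Water table at ground surface, so effective unit weight γ' = 19.9 − 9.81 = 10.09 kN/m³ is used throughout; overburden q = 10.09 × 0.7 = 7.063 kPa; the same γ' applies in the ½γBN_γ term.
Surcharge term q·N_q = 7.063 × 14.7 = 103.83 kPa; self-weight term 0.5·γ·B·N_γ·s_γ = 0.5 × 10.09 × 2.55 × 16.7 × 0.6 = 128.9 kPa.
q_ult = 103.83 + 128.9 = 232.73 kPa.
Net ultimate: q_net = 232.73 − 7.063 = 225.67 kPa.
q_all(net) = 225.67 / 2 = 112.83 kPa.

q_all(net) ≈ 115 kPa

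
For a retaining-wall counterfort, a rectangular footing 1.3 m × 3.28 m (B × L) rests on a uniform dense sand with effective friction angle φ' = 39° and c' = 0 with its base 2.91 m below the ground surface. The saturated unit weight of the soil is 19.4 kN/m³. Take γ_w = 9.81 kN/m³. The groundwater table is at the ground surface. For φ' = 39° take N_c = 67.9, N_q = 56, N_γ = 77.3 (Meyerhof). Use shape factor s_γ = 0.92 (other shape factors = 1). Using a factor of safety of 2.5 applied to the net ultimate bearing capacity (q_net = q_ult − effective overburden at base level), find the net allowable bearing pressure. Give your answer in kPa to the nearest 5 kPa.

q_all(net) ≈ 790 kPa

γ' = 19.4 − 9.81 = 9.59 kN/m³ (submerged throughout). q = 9.59 × 2.91 = 27.907 kPa; the same γ' applies in the ½γBN_γ term.
q·N_q = 27.907 × 56 = 1562.8 kPa
0.5·γ·B·N_γ·s_γ = 0.5 × 9.59 × 1.3 × 77.3 × 0.92 = 443.3 kPa
q_ult = 1562.8 + 443.3 = 2006.1 kPa.
Net ultimate: q_net = 2006.1 − 27.907 = 1978.2 kPa.
q_all(net) = 1978.2 / 2.5 = 791.27 kPa.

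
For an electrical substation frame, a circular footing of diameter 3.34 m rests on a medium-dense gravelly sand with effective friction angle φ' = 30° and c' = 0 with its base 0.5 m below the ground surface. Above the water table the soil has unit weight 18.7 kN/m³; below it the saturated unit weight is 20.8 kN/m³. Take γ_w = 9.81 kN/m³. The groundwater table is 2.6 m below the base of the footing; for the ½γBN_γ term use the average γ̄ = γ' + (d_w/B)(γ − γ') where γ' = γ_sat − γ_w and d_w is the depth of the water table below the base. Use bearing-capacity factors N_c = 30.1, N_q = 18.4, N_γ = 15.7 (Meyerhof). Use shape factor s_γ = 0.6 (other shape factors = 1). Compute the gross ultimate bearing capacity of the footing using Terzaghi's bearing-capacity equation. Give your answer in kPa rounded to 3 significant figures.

Overburden at base level: q = 18.7 × 0.5 = 9.35 kPa.
The water table is 2.6 m below the base (< B = 3.34 m), so the ½γBN_γ term uses γ̄ = γ' + (d_w/B)(γ − γ') = 10.99 + (2.6/3.34)(18.7 − 10.99) = 16.992 kN/m³.
Surcharge term q·N_q = 9.35 × 18.4 = 172.04 kPa; self-weight term 0.5·γ·B·N_γ·s_γ = 0.5 × 16.992 × 3.34 × 15.7 × 0.6 = 267.3 kPa.
q_ult = 172.04 + 267.3 = 439.34 kPa.

q_ult ≈ 439 kPa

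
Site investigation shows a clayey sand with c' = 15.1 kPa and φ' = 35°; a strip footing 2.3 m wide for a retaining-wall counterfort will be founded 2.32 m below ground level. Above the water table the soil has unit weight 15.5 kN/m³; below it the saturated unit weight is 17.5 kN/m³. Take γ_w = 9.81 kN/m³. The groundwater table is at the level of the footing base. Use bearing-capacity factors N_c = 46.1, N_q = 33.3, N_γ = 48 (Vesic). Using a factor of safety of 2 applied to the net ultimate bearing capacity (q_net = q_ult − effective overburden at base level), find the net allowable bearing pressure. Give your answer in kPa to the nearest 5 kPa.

q_all(net) ≈ 1140 kPa

Effective surcharge at the founding depth q = γ·D_f = 15.5 × 2.32 = 35.96 kPa.
The water table coincides with the base, so in the self-weight term γ → γ' = 7.69 kN/m³.
q_ult = c·N_c + q·N_q + 0.5·γ·B·N_γ
     = 15.1 × 46.1 + 35.96 × 33.3 + 0.5 × 7.69 × 2.3 × 48
     = 696.11 + 1197.5 + 424.49 = 2318.1 kPa.
Net ultimate: q_net = 2318.1 − 35.96 = 2282.1 kPa.
q_all(net) = 2282.1 / 2 = 1141.1 kPa.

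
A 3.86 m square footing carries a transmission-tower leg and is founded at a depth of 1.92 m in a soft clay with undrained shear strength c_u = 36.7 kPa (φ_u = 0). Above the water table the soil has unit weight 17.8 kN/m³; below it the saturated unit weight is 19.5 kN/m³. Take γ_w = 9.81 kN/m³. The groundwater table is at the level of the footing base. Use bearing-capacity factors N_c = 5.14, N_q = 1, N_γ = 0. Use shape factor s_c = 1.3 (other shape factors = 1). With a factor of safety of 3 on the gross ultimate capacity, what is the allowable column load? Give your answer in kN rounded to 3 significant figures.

P_all ≈ 1390 kN

Overburden at base level: q = 17.8 × 1.92 = 34.176 kPa.
Cohesion term c·N_c·s_c = 36.7 × 5.14 × 1.3 = 245.23 kPa; surcharge term q·N_q = 34.176 × 1 = 34.176 kPa.
q_ult = 245.23 + 34.176 = 279.41 kPa.
Gross allowable pressure q_all = 279.41 / 3 = 93.135 kPa.
Footing area = 14.8996 m², so allowable column load = 93.135 × 14.8996 = 1387.7 kN.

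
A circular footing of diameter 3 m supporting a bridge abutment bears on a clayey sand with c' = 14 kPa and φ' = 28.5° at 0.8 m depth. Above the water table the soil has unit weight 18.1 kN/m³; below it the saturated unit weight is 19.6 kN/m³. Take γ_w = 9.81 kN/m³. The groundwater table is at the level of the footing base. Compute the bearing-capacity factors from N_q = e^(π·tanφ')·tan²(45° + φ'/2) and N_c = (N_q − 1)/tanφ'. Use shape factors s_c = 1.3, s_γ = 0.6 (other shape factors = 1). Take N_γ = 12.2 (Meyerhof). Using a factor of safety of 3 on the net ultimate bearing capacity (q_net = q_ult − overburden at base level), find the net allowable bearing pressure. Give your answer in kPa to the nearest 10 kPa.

q_all(net) ≈ 270 kPa

N_q = e^(π·tan28.5°)·tan²(59.25°) = 15.55; N_c = (N_q − 1)/tanφ' = 26.81.
Overburden at base level: q = 18.1 × 0.8 = 14.48 kPa.
Below the base the soil is submerged, so the ½γBN_γ term uses γ' = 19.6 − 9.81 = 9.79 kN/m³.
Cohesion term c·N_c·s_c = 14 × 26.806 × 1.3 = 487.87 kPa; surcharge term q·N_q = 14.48 × 15.554 = 225.23 kPa; self-weight term 0.5·γ·B·N_γ·s_γ = 0.5 × 9.79 × 3 × 12.2 × 0.6 = 107.49 kPa.
q_ult = 487.87 + 225.23 + 107.49 = 820.59 kPa.
q_net = 820.59 − 14.48 = 806.11 kPa.
q_all(net) = 806.11 / 3 = 268.7 kPa.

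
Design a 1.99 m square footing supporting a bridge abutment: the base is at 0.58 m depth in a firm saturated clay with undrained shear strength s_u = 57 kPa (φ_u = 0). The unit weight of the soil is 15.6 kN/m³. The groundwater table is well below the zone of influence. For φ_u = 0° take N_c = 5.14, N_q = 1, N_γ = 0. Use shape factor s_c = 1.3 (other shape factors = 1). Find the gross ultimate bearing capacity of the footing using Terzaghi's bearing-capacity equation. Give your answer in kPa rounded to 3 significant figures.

Overburden at base level: q = 15.6 × 0.58 = 9.048 kPa.
Cohesion term c·N_c·s_c = 57 × 5.14 × 1.3 = 380.87 kPa; surcharge term q·N_q = 9.048 × 1 = 9.048 kPa.
q_ult = 380.87 + 9.048 = 389.92 kPa.

q_ult ≈ 390 kPa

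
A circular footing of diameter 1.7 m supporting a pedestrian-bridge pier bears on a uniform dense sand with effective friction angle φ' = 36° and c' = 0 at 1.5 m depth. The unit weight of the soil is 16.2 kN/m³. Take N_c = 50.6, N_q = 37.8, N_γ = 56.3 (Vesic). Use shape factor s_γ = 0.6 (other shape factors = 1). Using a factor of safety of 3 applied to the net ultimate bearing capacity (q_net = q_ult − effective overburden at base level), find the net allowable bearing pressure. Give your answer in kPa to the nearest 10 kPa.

Effective surcharge at the founding depth q = γ·D_f = 16.2 × 1.5 = 24.3 kPa.
q_ult = q·N_q + 0.5·γ·B·N_γ·s_γ
     = 24.3 × 37.8 + 0.5 × 16.2 × 1.7 × 56.3 × 0.6
     = 918.54 + 465.15 = 1383.7 kPa.
Net ultimate: q_net = 1383.7 − 24.3 = 1359.4 kPa.
q_all(net) = 1359.4 / 3 = 453.13 kPa.

q_all(net) ≈ 450 kPa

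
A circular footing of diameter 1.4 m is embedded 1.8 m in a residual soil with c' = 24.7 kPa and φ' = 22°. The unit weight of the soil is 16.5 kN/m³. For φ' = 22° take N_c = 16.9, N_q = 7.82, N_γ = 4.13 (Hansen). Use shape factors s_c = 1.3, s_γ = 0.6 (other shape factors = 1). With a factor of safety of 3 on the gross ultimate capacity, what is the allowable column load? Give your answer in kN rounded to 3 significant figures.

Effective surcharge at the founding depth q = γ·D_f = 16.5 × 1.8 = 29.7 kPa.
q_ult = c·N_c·s_c + q·N_q + 0.5·γ·B·N_γ·s_γ
     = 24.7 × 16.9 × 1.3 + 29.7 × 7.82 + 0.5 × 16.5 × 1.4 × 4.13 × 0.6
     = 542.66 + 232.25 + 28.621 = 803.53 kPa.
Gross allowable pressure q_all = 803.53 / 3 = 267.84 kPa.
Footing area = 1.5394 m², so allowable column load = 267.84 × 1.5394 = 412.32 kN.

P_all ≈ 412 kN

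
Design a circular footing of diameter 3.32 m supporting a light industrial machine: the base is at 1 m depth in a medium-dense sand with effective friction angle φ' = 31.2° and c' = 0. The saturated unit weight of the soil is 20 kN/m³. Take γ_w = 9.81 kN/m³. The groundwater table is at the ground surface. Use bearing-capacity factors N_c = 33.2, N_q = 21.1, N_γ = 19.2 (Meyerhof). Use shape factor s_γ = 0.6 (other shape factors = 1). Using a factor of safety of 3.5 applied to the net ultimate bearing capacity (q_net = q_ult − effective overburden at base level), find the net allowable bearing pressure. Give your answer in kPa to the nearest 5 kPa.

q_all(net) ≈ 115 kPa

Water table at ground surface, so effective unit weight γ' = 20 − 9.81 = 10.19 kN/m³ is used throughout; overburden q = 10.19 × 1 = 10.19 kPa; the same γ' applies in the ½γBN_γ term.
Surcharge term q·N_q = 10.19 × 21.1 = 215.01 kPa; self-weight term 0.5·γ·B·N_γ·s_γ = 0.5 × 10.19 × 3.32 × 19.2 × 0.6 = 194.87 kPa.
q_ult = 215.01 + 194.87 = 409.87 kPa.
Net ultimate: q_net = 409.87 − 10.19 = 399.68 kPa.
q_all(net) = 399.68 / 3.5 = 114.2 kPa.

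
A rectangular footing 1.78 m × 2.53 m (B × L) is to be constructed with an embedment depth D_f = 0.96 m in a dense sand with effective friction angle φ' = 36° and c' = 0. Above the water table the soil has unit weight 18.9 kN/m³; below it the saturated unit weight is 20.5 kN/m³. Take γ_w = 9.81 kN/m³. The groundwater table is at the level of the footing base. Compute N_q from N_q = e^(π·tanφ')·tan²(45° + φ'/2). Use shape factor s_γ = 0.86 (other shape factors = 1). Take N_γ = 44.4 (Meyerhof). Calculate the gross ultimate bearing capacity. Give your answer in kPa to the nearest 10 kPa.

tan36° = 0.7265, so N_q = e^(π×0.7265)·tan²(63°) = 9.801 × 3.852 = 37.75.
Overburden at base level: q = 18.9 × 0.96 = 18.144 kPa.
Below the base the soil is submerged, so the ½γBN_γ term uses γ' = 20.5 − 9.81 = 10.69 kN/m³.
Surcharge term q·N_q = 18.144 × 37.752 = 684.98 kPa; self-weight term 0.5·γ·B·N_γ·s_γ = 0.5 × 10.69 × 1.78 × 44.4 × 0.86 = 363.29 kPa.
q_ult = 684.98 + 363.29 = 1048.3 kPa.

q_ult ≈ 1050 kPa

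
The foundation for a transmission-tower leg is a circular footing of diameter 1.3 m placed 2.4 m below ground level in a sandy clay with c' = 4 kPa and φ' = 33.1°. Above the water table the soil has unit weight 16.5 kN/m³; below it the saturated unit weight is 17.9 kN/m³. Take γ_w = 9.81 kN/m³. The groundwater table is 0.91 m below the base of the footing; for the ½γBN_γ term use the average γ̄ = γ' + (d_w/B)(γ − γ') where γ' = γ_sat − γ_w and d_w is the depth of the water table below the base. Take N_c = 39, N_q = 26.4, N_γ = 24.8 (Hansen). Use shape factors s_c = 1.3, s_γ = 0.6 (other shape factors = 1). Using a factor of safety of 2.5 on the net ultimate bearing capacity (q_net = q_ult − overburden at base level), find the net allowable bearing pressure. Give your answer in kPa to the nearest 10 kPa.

Overburden at base level: q = 16.5 × 2.4 = 39.6 kPa.
The water table is 0.91 m below the base (< B = 1.3 m), so the ½γBN_γ term uses γ̄ = γ' + (d_w/B)(γ − γ') = 8.09 + (0.91/1.3)(16.5 − 8.09) = 13.977 kN/m³.
Cohesion term c·N_c·s_c = 4 × 39 × 1.3 = 202.8 kPa; surcharge term q·N_q = 39.6 × 26.4 = 1045.4 kPa; self-weight term 0.5·γ·B·N_γ·s_γ = 0.5 × 13.977 × 1.3 × 24.8 × 0.6 = 135.19 kPa.
q_ult = 202.8 + 1045.4 + 135.19 = 1383.4 kPa.
q_net = 1383.4 − 39.6 = 1343.8 kPa.
q_all(net) = 1343.8 / 2.5 = 537.53 kPa.

q_all(net) ≈ 540 kPa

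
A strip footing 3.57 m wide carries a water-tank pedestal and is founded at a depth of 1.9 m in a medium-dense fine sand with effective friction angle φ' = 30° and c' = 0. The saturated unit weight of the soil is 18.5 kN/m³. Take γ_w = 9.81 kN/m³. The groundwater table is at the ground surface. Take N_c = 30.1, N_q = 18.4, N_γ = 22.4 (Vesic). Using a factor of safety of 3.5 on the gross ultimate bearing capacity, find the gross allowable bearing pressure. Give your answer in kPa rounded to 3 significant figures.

γ' = 18.5 − 9.81 = 8.69 kN/m³ (submerged throughout). q = 8.69 × 1.9 = 16.511 kPa; the same γ' applies in the ½γBN_γ term.
q·N_q = 16.511 × 18.4 = 303.8 kPa
0.5·γ·B·N_γ = 0.5 × 8.69 × 3.57 × 22.4 = 347.46 kPa
q_ult = 303.8 + 347.46 = 651.26 kPa.
q_all = 651.26 / 3.5 = 186.08 kPa.

q_all ≈ 186 kPa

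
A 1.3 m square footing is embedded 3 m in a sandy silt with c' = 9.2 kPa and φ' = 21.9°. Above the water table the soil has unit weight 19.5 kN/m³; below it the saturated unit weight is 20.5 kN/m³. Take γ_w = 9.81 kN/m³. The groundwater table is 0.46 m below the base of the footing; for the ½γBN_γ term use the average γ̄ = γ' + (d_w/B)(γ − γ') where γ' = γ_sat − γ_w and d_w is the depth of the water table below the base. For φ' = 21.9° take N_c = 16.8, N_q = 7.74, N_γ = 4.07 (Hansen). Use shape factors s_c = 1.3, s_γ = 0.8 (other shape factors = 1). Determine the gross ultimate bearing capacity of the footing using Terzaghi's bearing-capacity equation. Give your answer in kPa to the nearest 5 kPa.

q_ult ≈ 685 kPa

Overburden at base level: q = 19.5 × 3 = 58.5 kPa.
The water table is 0.46 m below the base (< B = 1.3 m), so the ½γBN_γ term uses γ̄ = γ' + (d_w/B)(γ − γ') = 10.69 + (0.46/1.3)(19.5 − 10.69) = 13.807 kN/m³.
Cohesion term c·N_c·s_c = 9.2 × 16.8 × 1.3 = 200.93 kPa; surcharge term q·N_q = 58.5 × 7.74 = 452.79 kPa; self-weight term 0.5·γ·B·N_γ·s_γ = 0.5 × 13.807 × 1.3 × 4.07 × 0.8 = 29.222 kPa.
q_ult = 200.93 + 452.79 + 29.222 = 682.94 kPa.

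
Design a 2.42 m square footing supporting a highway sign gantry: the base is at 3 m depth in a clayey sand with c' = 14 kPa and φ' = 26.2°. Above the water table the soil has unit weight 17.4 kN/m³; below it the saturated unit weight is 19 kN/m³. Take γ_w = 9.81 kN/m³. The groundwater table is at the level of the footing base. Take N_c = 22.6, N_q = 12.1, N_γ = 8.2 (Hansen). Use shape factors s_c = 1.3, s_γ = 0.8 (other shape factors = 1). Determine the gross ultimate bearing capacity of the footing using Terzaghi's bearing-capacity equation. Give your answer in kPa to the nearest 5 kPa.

Overburden at base level: q = 17.4 × 3 = 52.2 kPa.
Below the base the soil is submerged, so the ½γBN_γ term uses γ' = 19 − 9.81 = 9.19 kN/m³.
Cohesion term c·N_c·s_c = 14 × 22.6 × 1.3 = 411.32 kPa; surcharge term q·N_q = 52.2 × 12.1 = 631.62 kPa; self-weight term 0.5·γ·B·N_γ·s_γ = 0.5 × 9.19 × 2.42 × 8.2 × 0.8 = 72.947 kPa.
q_ult = 411.32 + 631.62 + 72.947 = 1115.9 kPa.

q_ult ≈ 1115 kPa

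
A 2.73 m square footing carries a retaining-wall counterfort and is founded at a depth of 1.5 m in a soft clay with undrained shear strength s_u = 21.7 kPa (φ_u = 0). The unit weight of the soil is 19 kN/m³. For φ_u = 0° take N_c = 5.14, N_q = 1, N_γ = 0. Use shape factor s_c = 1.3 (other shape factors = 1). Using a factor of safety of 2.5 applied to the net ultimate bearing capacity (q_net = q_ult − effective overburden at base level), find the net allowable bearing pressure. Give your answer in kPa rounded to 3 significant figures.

q_all(net) ≈ 58 kPa

Effective surcharge at the founding depth q = γ·D_f = 19 × 1.5 = 28.5 kPa.
q_ult = c·N_c·s_c + q·N_q
     = 21.7 × 5.14 × 1.3 + 28.5 × 1
     = 145 + 28.5 = 173.5 kPa.
Net ultimate: q_net = 173.5 − 28.5 = 145 kPa.
q_all(net) = 145 / 2.5 = 58 kPa.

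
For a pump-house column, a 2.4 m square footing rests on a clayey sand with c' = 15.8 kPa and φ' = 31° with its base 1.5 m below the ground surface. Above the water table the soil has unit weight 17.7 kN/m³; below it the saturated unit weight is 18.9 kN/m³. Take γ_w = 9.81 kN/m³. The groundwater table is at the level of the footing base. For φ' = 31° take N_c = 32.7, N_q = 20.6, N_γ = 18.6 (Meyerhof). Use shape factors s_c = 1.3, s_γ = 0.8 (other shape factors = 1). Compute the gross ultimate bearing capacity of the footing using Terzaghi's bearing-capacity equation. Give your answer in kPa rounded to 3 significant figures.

Effective surcharge at the founding depth q = γ·D_f = 17.7 × 1.5 = 26.55 kPa.
The water table coincides with the base, so in the self-weight term γ → γ' = 9.09 kN/m³.
q_ult = c·N_c·s_c + q·N_q + 0.5·γ·B·N_γ·s_γ
     = 15.8 × 32.7 × 1.3 + 26.55 × 20.6 + 0.5 × 9.09 × 2.4 × 18.6 × 0.8
     = 671.66 + 546.93 + 162.31 = 1380.9 kPa.

q_ult ≈ 1380 kPa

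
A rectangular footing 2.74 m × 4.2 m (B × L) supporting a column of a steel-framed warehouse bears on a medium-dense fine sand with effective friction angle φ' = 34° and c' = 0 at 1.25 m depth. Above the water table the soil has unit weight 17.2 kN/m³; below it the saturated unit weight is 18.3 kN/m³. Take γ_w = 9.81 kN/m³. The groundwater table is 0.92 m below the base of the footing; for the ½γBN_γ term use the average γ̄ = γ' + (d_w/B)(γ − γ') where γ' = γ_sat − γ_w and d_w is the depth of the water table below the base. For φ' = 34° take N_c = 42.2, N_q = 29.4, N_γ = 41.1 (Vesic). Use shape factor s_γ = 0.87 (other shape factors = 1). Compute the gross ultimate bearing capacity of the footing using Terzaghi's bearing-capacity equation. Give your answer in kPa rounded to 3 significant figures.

Overburden at base level: q = 17.2 × 1.25 = 21.5 kPa.
The water table is 0.92 m below the base (< B = 2.74 m), so the ½γBN_γ term uses γ̄ = γ' + (d_w/B)(γ − γ') = 8.49 + (0.92/2.74)(17.2 − 8.49) = 11.415 kN/m³.
Surcharge term q·N_q = 21.5 × 29.4 = 632.1 kPa; self-weight term 0.5·γ·B·N_γ·s_γ = 0.5 × 11.415 × 2.74 × 41.1 × 0.87 = 559.16 kPa.
q_ult = 632.1 + 559.16 = 1191.3 kPa.

q_ult ≈ 1190 kPa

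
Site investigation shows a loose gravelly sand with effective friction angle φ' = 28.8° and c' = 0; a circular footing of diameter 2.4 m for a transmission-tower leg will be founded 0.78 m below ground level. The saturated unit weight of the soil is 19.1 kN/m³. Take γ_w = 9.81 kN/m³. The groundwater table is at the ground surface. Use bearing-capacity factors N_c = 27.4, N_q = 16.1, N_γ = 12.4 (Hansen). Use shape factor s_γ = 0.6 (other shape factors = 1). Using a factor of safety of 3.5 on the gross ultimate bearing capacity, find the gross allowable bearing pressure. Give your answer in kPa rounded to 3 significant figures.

Water table at ground surface, so effective unit weight γ' = 19.1 − 9.81 = 9.29 kN/m³ is used throughout; overburden q = 9.29 × 0.78 = 7.2462 kPa; the same γ' applies in the ½γBN_γ term.
Surcharge term q·N_q = 7.2462 × 16.1 = 116.66 kPa; self-weight term 0.5·γ·B·N_γ·s_γ = 0.5 × 9.29 × 2.4 × 12.4 × 0.6 = 82.941 kPa.
q_ult = 116.66 + 82.941 = 199.6 kPa.
q_all = 199.6 / 3.5 = 57.03 kPa.

q_all ≈ 57 kPa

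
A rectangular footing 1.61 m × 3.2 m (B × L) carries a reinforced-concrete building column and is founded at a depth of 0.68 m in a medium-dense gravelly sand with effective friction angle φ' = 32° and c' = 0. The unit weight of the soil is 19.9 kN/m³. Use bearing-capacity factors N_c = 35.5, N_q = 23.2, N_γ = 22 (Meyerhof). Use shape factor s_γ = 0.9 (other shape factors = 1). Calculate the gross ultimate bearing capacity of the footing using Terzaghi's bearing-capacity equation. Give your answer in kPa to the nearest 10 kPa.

q_ult ≈ 630 kPa

Effective surcharge at the founding depth q = γ·D_f = 19.9 × 0.68 = 13.532 kPa.
q_ult = q·N_q + 0.5·γ·B·N_γ·s_γ
     = 13.532 × 23.2 + 0.5 × 19.9 × 1.61 × 22 × 0.9
     = 313.94 + 317.19 = 631.13 kPa.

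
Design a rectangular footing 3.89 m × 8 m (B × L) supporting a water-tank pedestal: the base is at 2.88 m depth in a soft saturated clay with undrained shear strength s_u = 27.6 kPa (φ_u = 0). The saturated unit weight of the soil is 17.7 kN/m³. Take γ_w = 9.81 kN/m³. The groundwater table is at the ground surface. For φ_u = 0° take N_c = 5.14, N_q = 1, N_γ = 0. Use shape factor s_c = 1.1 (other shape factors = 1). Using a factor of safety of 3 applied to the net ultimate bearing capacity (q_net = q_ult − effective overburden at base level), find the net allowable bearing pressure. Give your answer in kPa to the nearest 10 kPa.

Water table at ground surface, so effective unit weight γ' = 17.7 − 9.81 = 7.89 kN/m³ is used throughout; overburden q = 7.89 × 2.88 = 22.723 kPa.
Cohesion term c·N_c·s_c = 27.6 × 5.14 × 1.1 = 156.05 kPa; surcharge term q·N_q = 22.723 × 1 = 22.723 kPa.
q_ult = 156.05 + 22.723 = 178.77 kPa.
Net ultimate: q_net = 178.77 − 22.723 = 156.05 kPa.
q_all(net) = 156.05 / 3 = 52.017 kPa.

q_all(net) ≈ 50 kPa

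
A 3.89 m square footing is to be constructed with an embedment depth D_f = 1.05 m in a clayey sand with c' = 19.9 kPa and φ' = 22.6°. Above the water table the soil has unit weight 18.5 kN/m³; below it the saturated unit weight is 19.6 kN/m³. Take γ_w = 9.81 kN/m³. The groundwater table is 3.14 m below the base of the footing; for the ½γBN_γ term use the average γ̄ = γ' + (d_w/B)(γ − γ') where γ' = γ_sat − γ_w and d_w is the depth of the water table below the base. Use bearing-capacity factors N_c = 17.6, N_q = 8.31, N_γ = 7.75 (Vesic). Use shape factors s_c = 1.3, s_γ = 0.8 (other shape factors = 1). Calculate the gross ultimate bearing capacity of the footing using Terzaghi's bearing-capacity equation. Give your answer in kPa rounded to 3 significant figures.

Effective surcharge at the founding depth q = γ·D_f = 18.5 × 1.05 = 19.425 kPa.
With d_w = 3.14 m < B, γ̄ = 9.79 + (3.14/3.89) × (18.5 − 9.79) = 16.821 kN/m³.
q_ult = c·N_c·s_c + q·N_q + 0.5·γ·B·N_γ·s_γ
     = 19.9 × 17.6 × 1.3 + 19.425 × 8.31 + 0.5 × 16.821 × 3.89 × 7.75 × 0.8
     = 455.31 + 161.42 + 202.84 = 819.57 kPa.

q_ult ≈ 820 kPa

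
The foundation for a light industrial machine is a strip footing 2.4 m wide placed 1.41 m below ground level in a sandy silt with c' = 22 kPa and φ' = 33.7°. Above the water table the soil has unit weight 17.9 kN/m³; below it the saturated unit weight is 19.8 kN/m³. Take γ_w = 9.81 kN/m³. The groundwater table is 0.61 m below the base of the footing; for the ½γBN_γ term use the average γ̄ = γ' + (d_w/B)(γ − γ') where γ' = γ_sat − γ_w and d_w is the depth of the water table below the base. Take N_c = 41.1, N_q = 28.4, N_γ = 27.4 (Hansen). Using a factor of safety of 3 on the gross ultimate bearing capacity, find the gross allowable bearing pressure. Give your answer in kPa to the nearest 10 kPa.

Overburden at base level: q = 17.9 × 1.41 = 25.239 kPa.
The water table is 0.61 m below the base (< B = 2.4 m), so the ½γBN_γ term uses γ̄ = γ' + (d_w/B)(γ − γ') = 9.99 + (0.61/2.4)(17.9 − 9.99) = 12 kN/m³.
Cohesion term c·N_c = 22 × 41.1 = 904.2 kPa; surcharge term q·N_q = 25.239 × 28.4 = 716.79 kPa; self-weight term 0.5·γ·B·N_γ = 0.5 × 12 × 2.4 × 27.4 = 394.58 kPa.
q_ult = 904.2 + 716.79 + 394.58 = 2015.6 kPa.
q_all = 2015.6 / 3 = 671.85 kPa.

q_all ≈ 670 kPa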